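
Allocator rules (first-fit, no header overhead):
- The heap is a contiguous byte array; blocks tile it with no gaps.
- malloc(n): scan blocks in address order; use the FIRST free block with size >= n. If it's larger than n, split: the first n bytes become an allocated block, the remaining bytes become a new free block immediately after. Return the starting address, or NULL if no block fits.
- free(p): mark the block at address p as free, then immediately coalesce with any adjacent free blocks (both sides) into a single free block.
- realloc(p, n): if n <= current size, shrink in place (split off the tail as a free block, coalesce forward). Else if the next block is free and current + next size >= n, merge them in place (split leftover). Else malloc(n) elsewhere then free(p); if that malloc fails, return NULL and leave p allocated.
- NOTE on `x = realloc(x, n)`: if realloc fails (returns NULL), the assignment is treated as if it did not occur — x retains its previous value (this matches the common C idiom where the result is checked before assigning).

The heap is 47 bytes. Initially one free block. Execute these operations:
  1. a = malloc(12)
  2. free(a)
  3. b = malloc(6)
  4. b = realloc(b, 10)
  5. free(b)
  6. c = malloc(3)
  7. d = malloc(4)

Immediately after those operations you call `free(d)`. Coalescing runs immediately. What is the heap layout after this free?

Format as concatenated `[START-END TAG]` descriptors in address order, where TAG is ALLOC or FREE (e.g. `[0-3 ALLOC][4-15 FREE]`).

Answer: [0-2 ALLOC][3-46 FREE]

Derivation:
Op 1: a = malloc(12) -> a = 0; heap: [0-11 ALLOC][12-46 FREE]
Op 2: free(a) -> (freed a); heap: [0-46 FREE]
Op 3: b = malloc(6) -> b = 0; heap: [0-5 ALLOC][6-46 FREE]
Op 4: b = realloc(b, 10) -> b = 0; heap: [0-9 ALLOC][10-46 FREE]
Op 5: free(b) -> (freed b); heap: [0-46 FREE]
Op 6: c = malloc(3) -> c = 0; heap: [0-2 ALLOC][3-46 FREE]
Op 7: d = malloc(4) -> d = 3; heap: [0-2 ALLOC][3-6 ALLOC][7-46 FREE]
free(d): d = 3 -> block [3-6 ALLOC]; mark free, coalesce with adjacent free neighbors -> [0-2 ALLOC][3-46 FREE]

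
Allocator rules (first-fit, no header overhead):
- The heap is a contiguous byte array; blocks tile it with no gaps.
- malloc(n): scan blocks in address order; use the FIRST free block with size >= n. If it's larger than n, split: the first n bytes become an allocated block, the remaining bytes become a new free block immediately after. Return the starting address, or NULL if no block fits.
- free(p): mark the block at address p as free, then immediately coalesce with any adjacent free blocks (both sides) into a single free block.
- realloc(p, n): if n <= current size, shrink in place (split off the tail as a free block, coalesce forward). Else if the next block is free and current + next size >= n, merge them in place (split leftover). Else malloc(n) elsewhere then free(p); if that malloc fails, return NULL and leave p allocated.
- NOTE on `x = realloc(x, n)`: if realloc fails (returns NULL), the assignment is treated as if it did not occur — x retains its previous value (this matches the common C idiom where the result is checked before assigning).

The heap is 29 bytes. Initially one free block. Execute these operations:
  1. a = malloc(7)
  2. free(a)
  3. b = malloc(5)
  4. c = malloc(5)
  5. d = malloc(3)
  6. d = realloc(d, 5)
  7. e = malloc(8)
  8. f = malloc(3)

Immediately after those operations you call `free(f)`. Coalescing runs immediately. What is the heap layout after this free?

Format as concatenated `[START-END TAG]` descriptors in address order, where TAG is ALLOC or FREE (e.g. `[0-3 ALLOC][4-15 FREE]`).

Answer: [0-4 ALLOC][5-9 ALLOC][10-14 ALLOC][15-22 ALLOC][23-28 FREE]

Derivation:
Op 1: a = malloc(7) -> a = 0; heap: [0-6 ALLOC][7-28 FREE]
Op 2: free(a) -> (freed a); heap: [0-28 FREE]
Op 3: b = malloc(5) -> b = 0; heap: [0-4 ALLOC][5-28 FREE]
Op 4: c = malloc(5) -> c = 5; heap: [0-4 ALLOC][5-9 ALLOC][10-28 FREE]
Op 5: d = malloc(3) -> d = 10; heap: [0-4 ALLOC][5-9 ALLOC][10-12 ALLOC][13-28 FREE]
Op 6: d = realloc(d, 5) -> d = 10; heap: [0-4 ALLOC][5-9 ALLOC][10-14 ALLOC][15-28 FREE]
Op 7: e = malloc(8) -> e = 15; heap: [0-4 ALLOC][5-9 ALLOC][10-14 ALLOC][15-22 ALLOC][23-28 FREE]
Op 8: f = malloc(3) -> f = 23; heap: [0-4 ALLOC][5-9 ALLOC][10-14 ALLOC][15-22 ALLOC][23-25 ALLOC][26-28 FREE]
free(f): f = 23 -> block [23-25 ALLOC]; mark free, coalesce with adjacent free neighbors -> [0-4 ALLOC][5-9 ALLOC][10-14 ALLOC][15-22 ALLOC][23-28 FREE]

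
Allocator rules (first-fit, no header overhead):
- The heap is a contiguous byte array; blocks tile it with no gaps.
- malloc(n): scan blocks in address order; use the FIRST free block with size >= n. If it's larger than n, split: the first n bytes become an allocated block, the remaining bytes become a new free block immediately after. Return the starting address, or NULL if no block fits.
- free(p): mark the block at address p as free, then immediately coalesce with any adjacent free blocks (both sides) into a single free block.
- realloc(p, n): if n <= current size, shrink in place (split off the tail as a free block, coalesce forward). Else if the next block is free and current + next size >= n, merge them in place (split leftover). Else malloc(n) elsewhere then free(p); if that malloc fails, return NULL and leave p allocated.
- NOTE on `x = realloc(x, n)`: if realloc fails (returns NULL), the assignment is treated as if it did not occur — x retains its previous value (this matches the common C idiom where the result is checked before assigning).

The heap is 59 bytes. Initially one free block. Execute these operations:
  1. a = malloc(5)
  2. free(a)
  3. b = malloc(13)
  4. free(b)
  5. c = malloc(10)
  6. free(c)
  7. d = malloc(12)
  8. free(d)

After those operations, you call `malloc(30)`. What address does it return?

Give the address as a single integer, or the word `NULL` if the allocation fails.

Answer: 0

Derivation:
Op 1: a = malloc(5) -> a = 0; heap: [0-4 ALLOC][5-58 FREE]
Op 2: free(a) -> (freed a); heap: [0-58 FREE]
Op 3: b = malloc(13) -> b = 0; heap: [0-12 ALLOC][13-58 FREE]
Op 4: free(b) -> (freed b); heap: [0-58 FREE]
Op 5: c = malloc(10) -> c = 0; heap: [0-9 ALLOC][10-58 FREE]
Op 6: free(c) -> (freed c); heap: [0-58 FREE]
Op 7: d = malloc(12) -> d = 0; heap: [0-11 ALLOC][12-58 FREE]
Op 8: free(d) -> (freed d); heap: [0-58 FREE]
malloc(30): first-fit scan over [0-58 FREE] -> 0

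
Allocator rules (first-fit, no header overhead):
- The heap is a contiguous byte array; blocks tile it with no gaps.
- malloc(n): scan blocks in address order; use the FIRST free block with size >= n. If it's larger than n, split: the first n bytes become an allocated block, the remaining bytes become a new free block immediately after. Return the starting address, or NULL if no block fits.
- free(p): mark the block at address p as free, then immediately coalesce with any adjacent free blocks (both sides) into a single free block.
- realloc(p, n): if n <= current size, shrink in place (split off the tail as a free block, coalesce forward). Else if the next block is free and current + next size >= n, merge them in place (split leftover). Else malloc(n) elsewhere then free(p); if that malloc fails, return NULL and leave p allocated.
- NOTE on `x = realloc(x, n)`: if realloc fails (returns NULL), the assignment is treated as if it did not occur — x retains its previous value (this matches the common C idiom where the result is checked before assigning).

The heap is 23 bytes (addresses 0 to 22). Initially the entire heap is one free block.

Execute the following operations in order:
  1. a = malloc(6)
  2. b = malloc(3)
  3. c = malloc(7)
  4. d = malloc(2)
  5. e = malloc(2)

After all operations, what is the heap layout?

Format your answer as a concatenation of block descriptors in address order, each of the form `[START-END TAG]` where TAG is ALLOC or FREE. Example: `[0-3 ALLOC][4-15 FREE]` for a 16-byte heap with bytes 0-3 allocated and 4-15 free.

Answer: [0-5 ALLOC][6-8 ALLOC][9-15 ALLOC][16-17 ALLOC][18-19 ALLOC][20-22 FREE]

Derivation:
Op 1: a = malloc(6) -> a = 0; heap: [0-5 ALLOC][6-22 FREE]
Op 2: b = malloc(3) -> b = 6; heap: [0-5 ALLOC][6-8 ALLOC][9-22 FREE]
Op 3: c = malloc(7) -> c = 9; heap: [0-5 ALLOC][6-8 ALLOC][9-15 ALLOC][16-22 FREE]
Op 4: d = malloc(2) -> d = 16; heap: [0-5 ALLOC][6-8 ALLOC][9-15 ALLOC][16-17 ALLOC][18-22 FREE]
Op 5: e = malloc(2) -> e = 18; heap: [0-5 ALLOC][6-8 ALLOC][9-15 ALLOC][16-17 ALLOC][18-19 ALLOC][20-22 FREE]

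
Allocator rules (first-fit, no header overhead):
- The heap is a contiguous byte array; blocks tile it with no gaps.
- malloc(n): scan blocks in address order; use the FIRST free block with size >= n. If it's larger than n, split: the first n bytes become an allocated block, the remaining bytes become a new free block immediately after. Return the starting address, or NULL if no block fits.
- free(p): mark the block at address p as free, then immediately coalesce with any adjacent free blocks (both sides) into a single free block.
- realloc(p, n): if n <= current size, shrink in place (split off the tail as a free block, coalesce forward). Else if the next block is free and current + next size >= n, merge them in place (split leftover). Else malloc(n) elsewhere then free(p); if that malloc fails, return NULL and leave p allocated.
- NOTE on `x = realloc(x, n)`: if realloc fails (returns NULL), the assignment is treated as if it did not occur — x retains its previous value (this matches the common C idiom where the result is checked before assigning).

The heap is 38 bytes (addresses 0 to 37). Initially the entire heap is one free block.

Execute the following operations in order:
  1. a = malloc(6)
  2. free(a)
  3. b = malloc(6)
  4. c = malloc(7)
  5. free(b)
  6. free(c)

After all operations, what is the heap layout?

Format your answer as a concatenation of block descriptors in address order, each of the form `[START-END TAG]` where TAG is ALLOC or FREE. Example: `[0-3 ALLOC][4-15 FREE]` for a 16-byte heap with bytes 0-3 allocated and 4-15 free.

Answer: [0-37 FREE]

Derivation:
Op 1: a = malloc(6) -> a = 0; heap: [0-5 ALLOC][6-37 FREE]
Op 2: free(a) -> (freed a); heap: [0-37 FREE]
Op 3: b = malloc(6) -> b = 0; heap: [0-5 ALLOC][6-37 FREE]
Op 4: c = malloc(7) -> c = 6; heap: [0-5 ALLOC][6-12 ALLOC][13-37 FREE]
Op 5: free(b) -> (freed b); heap: [0-5 FREE][6-12 ALLOC][13-37 FREE]
Op 6: free(c) -> (freed c); heap: [0-37 FREE]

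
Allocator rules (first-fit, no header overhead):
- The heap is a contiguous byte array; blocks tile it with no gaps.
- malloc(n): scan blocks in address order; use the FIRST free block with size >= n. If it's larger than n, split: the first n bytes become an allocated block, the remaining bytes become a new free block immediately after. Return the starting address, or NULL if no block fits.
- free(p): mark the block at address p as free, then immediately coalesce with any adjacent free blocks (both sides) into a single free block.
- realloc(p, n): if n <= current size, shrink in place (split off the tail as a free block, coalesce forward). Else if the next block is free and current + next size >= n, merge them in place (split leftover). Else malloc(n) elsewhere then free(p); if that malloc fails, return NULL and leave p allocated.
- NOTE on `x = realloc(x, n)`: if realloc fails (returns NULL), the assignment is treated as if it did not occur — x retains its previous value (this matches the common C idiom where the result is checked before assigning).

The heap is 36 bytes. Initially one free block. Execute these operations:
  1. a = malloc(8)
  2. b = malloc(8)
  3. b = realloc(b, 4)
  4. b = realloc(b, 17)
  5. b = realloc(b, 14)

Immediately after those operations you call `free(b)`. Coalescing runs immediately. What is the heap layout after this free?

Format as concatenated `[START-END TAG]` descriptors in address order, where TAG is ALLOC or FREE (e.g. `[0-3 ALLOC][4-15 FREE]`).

Op 1: a = malloc(8) -> a = 0; heap: [0-7 ALLOC][8-35 FREE]
Op 2: b = malloc(8) -> b = 8; heap: [0-7 ALLOC][8-15 ALLOC][16-35 FREE]
Op 3: b = realloc(b, 4) -> b = 8; heap: [0-7 ALLOC][8-11 ALLOC][12-35 FREE]
Op 4: b = realloc(b, 17) -> b = 8; heap: [0-7 ALLOC][8-24 ALLOC][25-35 FREE]
Op 5: b = realloc(b, 14) -> b = 8; heap: [0-7 ALLOC][8-21 ALLOC][22-35 FREE]
free(b): b = 8 -> block [8-21 ALLOC]; mark free, coalesce with adjacent free neighbors -> [0-7 ALLOC][8-35 FREE]

Answer: [0-7 ALLOC][8-35 FREE]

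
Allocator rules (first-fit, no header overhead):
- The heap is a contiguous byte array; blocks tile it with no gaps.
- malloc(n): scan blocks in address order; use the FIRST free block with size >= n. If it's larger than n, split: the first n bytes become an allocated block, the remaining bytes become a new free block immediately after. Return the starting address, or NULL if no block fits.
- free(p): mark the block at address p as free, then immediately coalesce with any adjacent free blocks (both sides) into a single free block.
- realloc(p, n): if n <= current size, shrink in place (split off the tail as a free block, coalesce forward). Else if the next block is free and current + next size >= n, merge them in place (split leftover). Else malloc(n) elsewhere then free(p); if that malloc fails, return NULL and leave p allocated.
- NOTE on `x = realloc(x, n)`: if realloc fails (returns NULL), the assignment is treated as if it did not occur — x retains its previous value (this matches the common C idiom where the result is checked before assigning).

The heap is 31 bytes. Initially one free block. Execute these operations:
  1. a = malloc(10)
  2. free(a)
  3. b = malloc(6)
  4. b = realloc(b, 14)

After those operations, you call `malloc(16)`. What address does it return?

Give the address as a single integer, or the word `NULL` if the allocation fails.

Answer: 14

Derivation:
Op 1: a = malloc(10) -> a = 0; heap: [0-9 ALLOC][10-30 FREE]
Op 2: free(a) -> (freed a); heap: [0-30 FREE]
Op 3: b = malloc(6) -> b = 0; heap: [0-5 ALLOC][6-30 FREE]
Op 4: b = realloc(b, 14) -> b = 0; heap: [0-13 ALLOC][14-30 FREE]
malloc(16): first-fit scan over [0-13 ALLOC][14-30 FREE] -> 14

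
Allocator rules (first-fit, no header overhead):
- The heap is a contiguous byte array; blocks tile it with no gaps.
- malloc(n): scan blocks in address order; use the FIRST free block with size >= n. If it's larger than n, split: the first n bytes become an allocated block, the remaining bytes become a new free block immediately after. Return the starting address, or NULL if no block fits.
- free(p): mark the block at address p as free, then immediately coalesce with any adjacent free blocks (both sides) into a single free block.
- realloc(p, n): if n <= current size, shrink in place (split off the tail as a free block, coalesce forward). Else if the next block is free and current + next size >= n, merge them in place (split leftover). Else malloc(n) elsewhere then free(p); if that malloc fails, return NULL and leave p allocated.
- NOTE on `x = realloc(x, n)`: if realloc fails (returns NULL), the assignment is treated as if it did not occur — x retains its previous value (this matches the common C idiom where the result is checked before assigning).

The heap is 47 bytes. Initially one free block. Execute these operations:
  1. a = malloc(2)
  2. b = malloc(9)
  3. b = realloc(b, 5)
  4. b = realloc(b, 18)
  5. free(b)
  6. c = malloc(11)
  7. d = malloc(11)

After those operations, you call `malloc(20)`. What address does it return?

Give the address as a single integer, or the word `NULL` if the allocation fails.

Op 1: a = malloc(2) -> a = 0; heap: [0-1 ALLOC][2-46 FREE]
Op 2: b = malloc(9) -> b = 2; heap: [0-1 ALLOC][2-10 ALLOC][11-46 FREE]
Op 3: b = realloc(b, 5) -> b = 2; heap: [0-1 ALLOC][2-6 ALLOC][7-46 FREE]
Op 4: b = realloc(b, 18) -> b = 2; heap: [0-1 ALLOC][2-19 ALLOC][20-46 FREE]
Op 5: free(b) -> (freed b); heap: [0-1 ALLOC][2-46 FREE]
Op 6: c = malloc(11) -> c = 2; heap: [0-1 ALLOC][2-12 ALLOC][13-46 FREE]
Op 7: d = malloc(11) -> d = 13; heap: [0-1 ALLOC][2-12 ALLOC][13-23 ALLOC][24-46 FREE]
malloc(20): first-fit scan over [0-1 ALLOC][2-12 ALLOC][13-23 ALLOC][24-46 FREE] -> 24

Answer: 24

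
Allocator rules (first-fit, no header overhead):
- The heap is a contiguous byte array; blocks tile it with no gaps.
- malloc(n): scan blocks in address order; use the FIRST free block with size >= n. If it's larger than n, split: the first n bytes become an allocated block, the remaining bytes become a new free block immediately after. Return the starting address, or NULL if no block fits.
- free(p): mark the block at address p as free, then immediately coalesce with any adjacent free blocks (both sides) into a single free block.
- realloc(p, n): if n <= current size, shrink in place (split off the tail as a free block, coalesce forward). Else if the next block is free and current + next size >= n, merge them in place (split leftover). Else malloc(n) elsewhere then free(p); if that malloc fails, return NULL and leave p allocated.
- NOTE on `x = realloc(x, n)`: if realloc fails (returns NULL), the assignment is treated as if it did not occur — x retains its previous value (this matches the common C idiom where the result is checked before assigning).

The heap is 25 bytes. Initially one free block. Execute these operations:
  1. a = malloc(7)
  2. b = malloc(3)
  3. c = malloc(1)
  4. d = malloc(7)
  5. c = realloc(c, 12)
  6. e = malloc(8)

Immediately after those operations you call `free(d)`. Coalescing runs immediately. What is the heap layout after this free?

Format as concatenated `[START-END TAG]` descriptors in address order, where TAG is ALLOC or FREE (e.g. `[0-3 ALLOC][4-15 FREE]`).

Answer: [0-6 ALLOC][7-9 ALLOC][10-10 ALLOC][11-24 FREE]

Derivation:
Op 1: a = malloc(7) -> a = 0; heap: [0-6 ALLOC][7-24 FREE]
Op 2: b = malloc(3) -> b = 7; heap: [0-6 ALLOC][7-9 ALLOC][10-24 FREE]
Op 3: c = malloc(1) -> c = 10; heap: [0-6 ALLOC][7-9 ALLOC][10-10 ALLOC][11-24 FREE]
Op 4: d = malloc(7) -> d = 11; heap: [0-6 ALLOC][7-9 ALLOC][10-10 ALLOC][11-17 ALLOC][18-24 FREE]
Op 5: c = realloc(c, 12) -> NULL (c unchanged); heap: [0-6 ALLOC][7-9 ALLOC][10-10 ALLOC][11-17 ALLOC][18-24 FREE]
Op 6: e = malloc(8) -> e = NULL; heap: [0-6 ALLOC][7-9 ALLOC][10-10 ALLOC][11-17 ALLOC][18-24 FREE]
free(d): d = 11 -> block [11-17 ALLOC]; mark free, coalesce with adjacent free neighbors -> [0-6 ALLOC][7-9 ALLOC][10-10 ALLOC][11-24 FREE]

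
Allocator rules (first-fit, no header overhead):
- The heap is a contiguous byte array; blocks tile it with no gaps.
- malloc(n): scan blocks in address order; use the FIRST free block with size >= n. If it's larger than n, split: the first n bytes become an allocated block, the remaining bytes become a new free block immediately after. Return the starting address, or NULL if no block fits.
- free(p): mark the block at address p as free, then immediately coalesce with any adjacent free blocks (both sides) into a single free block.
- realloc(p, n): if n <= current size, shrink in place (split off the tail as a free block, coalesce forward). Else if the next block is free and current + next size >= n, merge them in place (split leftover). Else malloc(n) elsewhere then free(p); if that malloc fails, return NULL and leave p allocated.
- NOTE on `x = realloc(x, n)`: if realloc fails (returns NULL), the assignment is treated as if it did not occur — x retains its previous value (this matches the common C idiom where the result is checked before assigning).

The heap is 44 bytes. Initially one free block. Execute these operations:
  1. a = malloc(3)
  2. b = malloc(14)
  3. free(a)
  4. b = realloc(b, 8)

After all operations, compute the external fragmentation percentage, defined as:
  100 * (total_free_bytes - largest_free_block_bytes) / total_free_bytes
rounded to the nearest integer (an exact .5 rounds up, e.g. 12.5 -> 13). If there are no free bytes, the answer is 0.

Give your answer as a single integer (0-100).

Op 1: a = malloc(3) -> a = 0; heap: [0-2 ALLOC][3-43 FREE]
Op 2: b = malloc(14) -> b = 3; heap: [0-2 ALLOC][3-16 ALLOC][17-43 FREE]
Op 3: free(a) -> (freed a); heap: [0-2 FREE][3-16 ALLOC][17-43 FREE]
Op 4: b = realloc(b, 8) -> b = 3; heap: [0-2 FREE][3-10 ALLOC][11-43 FREE]
Free blocks: [3 33] total_free=36 largest=33 -> 100*(36-33)/36 = 300/36 ≈ 8.333 -> rounds to 8

Answer: 8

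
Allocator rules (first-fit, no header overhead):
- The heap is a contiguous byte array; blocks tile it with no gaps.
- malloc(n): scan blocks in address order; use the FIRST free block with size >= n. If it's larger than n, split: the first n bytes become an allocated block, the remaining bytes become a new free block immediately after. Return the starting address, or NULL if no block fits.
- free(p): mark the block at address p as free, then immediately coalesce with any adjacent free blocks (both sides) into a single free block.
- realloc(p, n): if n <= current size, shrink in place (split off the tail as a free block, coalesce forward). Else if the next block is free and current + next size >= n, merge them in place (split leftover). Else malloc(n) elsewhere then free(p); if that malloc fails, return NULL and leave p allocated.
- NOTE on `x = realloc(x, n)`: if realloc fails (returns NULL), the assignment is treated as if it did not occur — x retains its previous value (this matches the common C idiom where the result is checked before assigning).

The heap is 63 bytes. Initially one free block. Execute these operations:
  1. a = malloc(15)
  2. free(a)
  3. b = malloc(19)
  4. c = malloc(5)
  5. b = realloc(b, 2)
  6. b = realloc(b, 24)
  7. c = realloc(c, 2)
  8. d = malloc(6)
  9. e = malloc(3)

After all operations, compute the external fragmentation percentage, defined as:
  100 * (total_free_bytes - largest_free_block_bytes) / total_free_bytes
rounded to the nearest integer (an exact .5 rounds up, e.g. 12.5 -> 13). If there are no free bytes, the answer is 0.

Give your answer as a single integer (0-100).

Op 1: a = malloc(15) -> a = 0; heap: [0-14 ALLOC][15-62 FREE]
Op 2: free(a) -> (freed a); heap: [0-62 FREE]
Op 3: b = malloc(19) -> b = 0; heap: [0-18 ALLOC][19-62 FREE]
Op 4: c = malloc(5) -> c = 19; heap: [0-18 ALLOC][19-23 ALLOC][24-62 FREE]
Op 5: b = realloc(b, 2) -> b = 0; heap: [0-1 ALLOC][2-18 FREE][19-23 ALLOC][24-62 FREE]
Op 6: b = realloc(b, 24) -> b = 24; heap: [0-18 FREE][19-23 ALLOC][24-47 ALLOC][48-62 FREE]
Op 7: c = realloc(c, 2) -> c = 19; heap: [0-18 FREE][19-20 ALLOC][21-23 FREE][24-47 ALLOC][48-62 FREE]
Op 8: d = malloc(6) -> d = 0; heap: [0-5 ALLOC][6-18 FREE][19-20 ALLOC][21-23 FREE][24-47 ALLOC][48-62 FREE]
Op 9: e = malloc(3) -> e = 6; heap: [0-5 ALLOC][6-8 ALLOC][9-18 FREE][19-20 ALLOC][21-23 FREE][24-47 ALLOC][48-62 FREE]
Free blocks: [10 3 15] total_free=28 largest=15 -> 100*(28-15)/28 = 1300/28 ≈ 46.429 -> rounds to 46

Answer: 46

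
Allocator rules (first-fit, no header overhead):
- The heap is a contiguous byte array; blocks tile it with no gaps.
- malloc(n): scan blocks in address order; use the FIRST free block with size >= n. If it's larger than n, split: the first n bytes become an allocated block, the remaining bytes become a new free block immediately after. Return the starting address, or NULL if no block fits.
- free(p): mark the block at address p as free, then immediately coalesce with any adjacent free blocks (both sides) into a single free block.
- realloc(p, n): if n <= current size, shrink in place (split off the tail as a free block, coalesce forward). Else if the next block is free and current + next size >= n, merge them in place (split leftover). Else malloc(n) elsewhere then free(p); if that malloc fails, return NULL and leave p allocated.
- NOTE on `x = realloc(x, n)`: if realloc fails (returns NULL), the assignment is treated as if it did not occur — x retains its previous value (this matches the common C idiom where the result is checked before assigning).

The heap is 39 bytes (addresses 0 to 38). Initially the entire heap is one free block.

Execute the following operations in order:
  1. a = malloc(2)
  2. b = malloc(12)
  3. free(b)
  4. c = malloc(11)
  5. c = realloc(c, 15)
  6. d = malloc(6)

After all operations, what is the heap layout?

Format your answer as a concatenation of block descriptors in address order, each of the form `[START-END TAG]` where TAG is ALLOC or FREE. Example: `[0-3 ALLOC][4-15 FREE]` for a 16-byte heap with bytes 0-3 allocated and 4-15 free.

Op 1: a = malloc(2) -> a = 0; heap: [0-1 ALLOC][2-38 FREE]
Op 2: b = malloc(12) -> b = 2; heap: [0-1 ALLOC][2-13 ALLOC][14-38 FREE]
Op 3: free(b) -> (freed b); heap: [0-1 ALLOC][2-38 FREE]
Op 4: c = malloc(11) -> c = 2; heap: [0-1 ALLOC][2-12 ALLOC][13-38 FREE]
Op 5: c = realloc(c, 15) -> c = 2; heap: [0-1 ALLOC][2-16 ALLOC][17-38 FREE]
Op 6: d = malloc(6) -> d = 17; heap: [0-1 ALLOC][2-16 ALLOC][17-22 ALLOC][23-38 FREE]

Answer: [0-1 ALLOC][2-16 ALLOC][17-22 ALLOC][23-38 FREE]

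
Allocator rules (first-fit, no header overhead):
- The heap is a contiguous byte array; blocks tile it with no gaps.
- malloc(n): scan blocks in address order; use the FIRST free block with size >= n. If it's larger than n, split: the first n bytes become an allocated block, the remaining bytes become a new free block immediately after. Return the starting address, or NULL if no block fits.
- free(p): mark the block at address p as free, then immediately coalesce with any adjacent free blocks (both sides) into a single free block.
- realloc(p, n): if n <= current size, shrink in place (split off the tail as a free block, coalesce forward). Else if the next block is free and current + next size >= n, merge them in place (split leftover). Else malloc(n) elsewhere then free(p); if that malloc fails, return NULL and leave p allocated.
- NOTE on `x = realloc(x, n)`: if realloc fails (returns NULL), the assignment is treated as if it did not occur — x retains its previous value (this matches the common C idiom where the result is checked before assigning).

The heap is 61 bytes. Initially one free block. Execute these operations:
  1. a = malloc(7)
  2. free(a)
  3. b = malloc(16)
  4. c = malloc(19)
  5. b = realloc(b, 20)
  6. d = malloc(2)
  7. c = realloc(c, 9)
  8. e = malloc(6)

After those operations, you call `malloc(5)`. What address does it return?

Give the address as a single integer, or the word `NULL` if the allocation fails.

Op 1: a = malloc(7) -> a = 0; heap: [0-6 ALLOC][7-60 FREE]
Op 2: free(a) -> (freed a); heap: [0-60 FREE]
Op 3: b = malloc(16) -> b = 0; heap: [0-15 ALLOC][16-60 FREE]
Op 4: c = malloc(19) -> c = 16; heap: [0-15 ALLOC][16-34 ALLOC][35-60 FREE]
Op 5: b = realloc(b, 20) -> b = 35; heap: [0-15 FREE][16-34 ALLOC][35-54 ALLOC][55-60 FREE]
Op 6: d = malloc(2) -> d = 0; heap: [0-1 ALLOC][2-15 FREE][16-34 ALLOC][35-54 ALLOC][55-60 FREE]
Op 7: c = realloc(c, 9) -> c = 16; heap: [0-1 ALLOC][2-15 FREE][16-24 ALLOC][25-34 FREE][35-54 ALLOC][55-60 FREE]
Op 8: e = malloc(6) -> e = 2; heap: [0-1 ALLOC][2-7 ALLOC][8-15 FREE][16-24 ALLOC][25-34 FREE][35-54 ALLOC][55-60 FREE]
malloc(5): first-fit scan over [0-1 ALLOC][2-7 ALLOC][8-15 FREE][16-24 ALLOC][25-34 FREE][35-54 ALLOC][55-60 FREE] -> 8

Answer: 8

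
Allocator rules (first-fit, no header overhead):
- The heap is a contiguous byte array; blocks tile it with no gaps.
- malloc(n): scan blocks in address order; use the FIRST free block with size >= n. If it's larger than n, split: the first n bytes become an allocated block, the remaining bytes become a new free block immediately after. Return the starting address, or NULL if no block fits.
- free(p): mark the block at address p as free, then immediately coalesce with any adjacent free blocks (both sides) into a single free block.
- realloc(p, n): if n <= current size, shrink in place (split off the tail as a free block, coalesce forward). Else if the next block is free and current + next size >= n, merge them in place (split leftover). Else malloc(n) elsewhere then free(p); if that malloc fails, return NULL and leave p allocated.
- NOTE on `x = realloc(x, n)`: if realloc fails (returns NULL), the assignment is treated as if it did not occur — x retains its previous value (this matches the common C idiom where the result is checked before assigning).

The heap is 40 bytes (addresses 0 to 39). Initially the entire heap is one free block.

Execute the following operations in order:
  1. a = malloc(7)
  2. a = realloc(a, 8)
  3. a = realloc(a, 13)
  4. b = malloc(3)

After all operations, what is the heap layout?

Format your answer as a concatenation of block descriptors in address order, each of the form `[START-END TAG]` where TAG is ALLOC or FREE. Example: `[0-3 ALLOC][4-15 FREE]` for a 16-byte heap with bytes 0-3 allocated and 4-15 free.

Answer: [0-12 ALLOC][13-15 ALLOC][16-39 FREE]

Derivation:
Op 1: a = malloc(7) -> a = 0; heap: [0-6 ALLOC][7-39 FREE]
Op 2: a = realloc(a, 8) -> a = 0; heap: [0-7 ALLOC][8-39 FREE]
Op 3: a = realloc(a, 13) -> a = 0; heap: [0-12 ALLOC][13-39 FREE]
Op 4: b = malloc(3) -> b = 13; heap: [0-12 ALLOC][13-15 ALLOC][16-39 FREE]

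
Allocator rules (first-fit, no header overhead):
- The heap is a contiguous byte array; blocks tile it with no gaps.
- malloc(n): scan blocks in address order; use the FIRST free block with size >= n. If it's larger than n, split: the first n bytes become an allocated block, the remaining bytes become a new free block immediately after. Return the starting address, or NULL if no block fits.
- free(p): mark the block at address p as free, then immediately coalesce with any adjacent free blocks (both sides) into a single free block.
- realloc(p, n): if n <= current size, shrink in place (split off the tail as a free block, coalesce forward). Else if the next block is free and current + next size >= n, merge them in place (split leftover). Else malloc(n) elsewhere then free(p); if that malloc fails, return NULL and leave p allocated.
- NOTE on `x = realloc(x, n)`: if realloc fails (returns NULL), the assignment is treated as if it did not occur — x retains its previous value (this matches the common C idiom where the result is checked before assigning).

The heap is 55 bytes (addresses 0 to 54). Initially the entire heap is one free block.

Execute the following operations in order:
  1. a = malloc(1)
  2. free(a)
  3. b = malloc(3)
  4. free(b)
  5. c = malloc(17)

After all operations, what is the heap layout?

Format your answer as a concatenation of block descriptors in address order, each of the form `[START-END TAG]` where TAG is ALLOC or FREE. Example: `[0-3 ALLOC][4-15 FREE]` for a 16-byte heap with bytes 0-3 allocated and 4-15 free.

Op 1: a = malloc(1) -> a = 0; heap: [0-0 ALLOC][1-54 FREE]
Op 2: free(a) -> (freed a); heap: [0-54 FREE]
Op 3: b = malloc(3) -> b = 0; heap: [0-2 ALLOC][3-54 FREE]
Op 4: free(b) -> (freed b); heap: [0-54 FREE]
Op 5: c = malloc(17) -> c = 0; heap: [0-16 ALLOC][17-54 FREE]

Answer: [0-16 ALLOC][17-54 FREE]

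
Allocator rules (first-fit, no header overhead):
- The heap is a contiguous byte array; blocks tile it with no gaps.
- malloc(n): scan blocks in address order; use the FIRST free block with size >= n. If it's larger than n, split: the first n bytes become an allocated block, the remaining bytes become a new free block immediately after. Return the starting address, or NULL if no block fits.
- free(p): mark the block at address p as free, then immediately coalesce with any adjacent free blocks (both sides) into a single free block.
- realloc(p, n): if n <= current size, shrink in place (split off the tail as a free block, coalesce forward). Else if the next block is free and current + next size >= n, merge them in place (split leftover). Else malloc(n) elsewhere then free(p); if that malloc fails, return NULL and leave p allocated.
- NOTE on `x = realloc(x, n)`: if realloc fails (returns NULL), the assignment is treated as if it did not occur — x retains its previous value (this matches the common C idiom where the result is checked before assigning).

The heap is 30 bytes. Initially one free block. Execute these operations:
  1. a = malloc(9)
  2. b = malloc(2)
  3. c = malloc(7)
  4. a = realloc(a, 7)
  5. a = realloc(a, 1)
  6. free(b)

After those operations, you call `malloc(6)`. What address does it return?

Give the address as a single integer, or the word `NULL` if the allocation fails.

Answer: 1

Derivation:
Op 1: a = malloc(9) -> a = 0; heap: [0-8 ALLOC][9-29 FREE]
Op 2: b = malloc(2) -> b = 9; heap: [0-8 ALLOC][9-10 ALLOC][11-29 FREE]
Op 3: c = malloc(7) -> c = 11; heap: [0-8 ALLOC][9-10 ALLOC][11-17 ALLOC][18-29 FREE]
Op 4: a = realloc(a, 7) -> a = 0; heap: [0-6 ALLOC][7-8 FREE][9-10 ALLOC][11-17 ALLOC][18-29 FREE]
Op 5: a = realloc(a, 1) -> a = 0; heap: [0-0 ALLOC][1-8 FREE][9-10 ALLOC][11-17 ALLOC][18-29 FREE]
Op 6: free(b) -> (freed b); heap: [0-0 ALLOC][1-10 FREE][11-17 ALLOC][18-29 FREE]
malloc(6): first-fit scan over [0-0 ALLOC][1-10 FREE][11-17 ALLOC][18-29 FREE] -> 1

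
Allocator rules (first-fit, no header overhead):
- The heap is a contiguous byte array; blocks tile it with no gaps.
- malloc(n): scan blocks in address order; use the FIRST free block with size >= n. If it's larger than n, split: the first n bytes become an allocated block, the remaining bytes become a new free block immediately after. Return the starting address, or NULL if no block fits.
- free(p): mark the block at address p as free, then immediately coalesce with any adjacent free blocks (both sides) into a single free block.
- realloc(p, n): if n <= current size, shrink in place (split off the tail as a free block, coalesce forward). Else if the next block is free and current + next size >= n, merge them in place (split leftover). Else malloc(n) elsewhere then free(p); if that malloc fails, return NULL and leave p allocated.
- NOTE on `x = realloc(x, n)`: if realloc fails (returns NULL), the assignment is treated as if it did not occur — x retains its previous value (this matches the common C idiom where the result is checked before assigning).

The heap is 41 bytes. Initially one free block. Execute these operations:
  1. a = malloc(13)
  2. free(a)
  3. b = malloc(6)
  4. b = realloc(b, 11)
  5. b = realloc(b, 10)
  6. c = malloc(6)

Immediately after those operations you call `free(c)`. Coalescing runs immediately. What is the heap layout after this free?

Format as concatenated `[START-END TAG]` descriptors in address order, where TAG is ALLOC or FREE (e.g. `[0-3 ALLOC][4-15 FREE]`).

Answer: [0-9 ALLOC][10-40 FREE]

Derivation:
Op 1: a = malloc(13) -> a = 0; heap: [0-12 ALLOC][13-40 FREE]
Op 2: free(a) -> (freed a); heap: [0-40 FREE]
Op 3: b = malloc(6) -> b = 0; heap: [0-5 ALLOC][6-40 FREE]
Op 4: b = realloc(b, 11) -> b = 0; heap: [0-10 ALLOC][11-40 FREE]
Op 5: b = realloc(b, 10) -> b = 0; heap: [0-9 ALLOC][10-40 FREE]
Op 6: c = malloc(6) -> c = 10; heap: [0-9 ALLOC][10-15 ALLOC][16-40 FREE]
free(c): c = 10 -> block [10-15 ALLOC]; mark free, coalesce with adjacent free neighbors -> [0-9 ALLOC][10-40 FREE]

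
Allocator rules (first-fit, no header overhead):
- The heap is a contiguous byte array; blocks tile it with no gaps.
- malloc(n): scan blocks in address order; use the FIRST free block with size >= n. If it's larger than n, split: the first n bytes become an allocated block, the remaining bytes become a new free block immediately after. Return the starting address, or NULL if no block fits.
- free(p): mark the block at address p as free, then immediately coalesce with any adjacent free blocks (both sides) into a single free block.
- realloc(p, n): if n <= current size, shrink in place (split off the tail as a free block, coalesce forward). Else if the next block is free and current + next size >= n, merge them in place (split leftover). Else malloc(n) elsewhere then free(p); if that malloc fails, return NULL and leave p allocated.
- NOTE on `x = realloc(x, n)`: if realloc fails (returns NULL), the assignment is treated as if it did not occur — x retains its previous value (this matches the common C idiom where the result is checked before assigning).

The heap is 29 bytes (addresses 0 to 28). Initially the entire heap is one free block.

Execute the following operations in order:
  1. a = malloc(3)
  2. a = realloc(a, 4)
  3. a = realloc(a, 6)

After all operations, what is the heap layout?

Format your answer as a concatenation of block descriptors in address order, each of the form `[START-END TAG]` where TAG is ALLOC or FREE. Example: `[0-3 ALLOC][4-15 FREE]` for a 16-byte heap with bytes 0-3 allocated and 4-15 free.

Op 1: a = malloc(3) -> a = 0; heap: [0-2 ALLOC][3-28 FREE]
Op 2: a = realloc(a, 4) -> a = 0; heap: [0-3 ALLOC][4-28 FREE]
Op 3: a = realloc(a, 6) -> a = 0; heap: [0-5 ALLOC][6-28 FREE]

Answer: [0-5 ALLOC][6-28 FREE]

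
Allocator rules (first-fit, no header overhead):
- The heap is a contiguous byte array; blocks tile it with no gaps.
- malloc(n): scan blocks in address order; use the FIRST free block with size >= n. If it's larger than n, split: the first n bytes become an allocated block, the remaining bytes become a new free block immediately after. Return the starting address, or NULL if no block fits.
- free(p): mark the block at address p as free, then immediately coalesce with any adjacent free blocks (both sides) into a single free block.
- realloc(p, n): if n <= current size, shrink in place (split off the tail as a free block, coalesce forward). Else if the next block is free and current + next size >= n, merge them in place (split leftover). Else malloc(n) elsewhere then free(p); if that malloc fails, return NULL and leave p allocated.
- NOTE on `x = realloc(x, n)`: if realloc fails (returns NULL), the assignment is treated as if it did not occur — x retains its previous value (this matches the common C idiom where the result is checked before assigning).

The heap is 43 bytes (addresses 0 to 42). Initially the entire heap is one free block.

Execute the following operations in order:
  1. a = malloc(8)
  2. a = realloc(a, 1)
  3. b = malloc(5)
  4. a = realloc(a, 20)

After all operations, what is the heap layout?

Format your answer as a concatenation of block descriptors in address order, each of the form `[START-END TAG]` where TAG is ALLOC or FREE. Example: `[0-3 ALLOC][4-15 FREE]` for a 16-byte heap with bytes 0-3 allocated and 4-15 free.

Op 1: a = malloc(8) -> a = 0; heap: [0-7 ALLOC][8-42 FREE]
Op 2: a = realloc(a, 1) -> a = 0; heap: [0-0 ALLOC][1-42 FREE]
Op 3: b = malloc(5) -> b = 1; heap: [0-0 ALLOC][1-5 ALLOC][6-42 FREE]
Op 4: a = realloc(a, 20) -> a = 6; heap: [0-0 FREE][1-5 ALLOC][6-25 ALLOC][26-42 FREE]

Answer: [0-0 FREE][1-5 ALLOC][6-25 ALLOC][26-42 FREE]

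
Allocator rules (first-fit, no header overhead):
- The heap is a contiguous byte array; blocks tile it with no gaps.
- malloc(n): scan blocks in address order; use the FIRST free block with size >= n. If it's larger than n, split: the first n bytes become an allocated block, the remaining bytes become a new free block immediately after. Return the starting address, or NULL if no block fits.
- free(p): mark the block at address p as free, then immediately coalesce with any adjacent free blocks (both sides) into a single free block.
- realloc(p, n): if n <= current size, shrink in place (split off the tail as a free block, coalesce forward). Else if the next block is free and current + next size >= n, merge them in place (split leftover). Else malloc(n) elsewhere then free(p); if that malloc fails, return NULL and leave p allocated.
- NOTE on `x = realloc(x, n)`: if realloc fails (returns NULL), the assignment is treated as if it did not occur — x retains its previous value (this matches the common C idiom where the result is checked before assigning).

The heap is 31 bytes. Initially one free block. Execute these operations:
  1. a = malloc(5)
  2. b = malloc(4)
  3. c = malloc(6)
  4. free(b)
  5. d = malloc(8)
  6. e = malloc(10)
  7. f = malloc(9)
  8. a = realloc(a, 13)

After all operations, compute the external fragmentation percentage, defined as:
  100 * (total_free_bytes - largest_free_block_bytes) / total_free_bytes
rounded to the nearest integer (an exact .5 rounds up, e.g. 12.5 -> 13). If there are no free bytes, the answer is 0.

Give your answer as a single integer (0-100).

Op 1: a = malloc(5) -> a = 0; heap: [0-4 ALLOC][5-30 FREE]
Op 2: b = malloc(4) -> b = 5; heap: [0-4 ALLOC][5-8 ALLOC][9-30 FREE]
Op 3: c = malloc(6) -> c = 9; heap: [0-4 ALLOC][5-8 ALLOC][9-14 ALLOC][15-30 FREE]
Op 4: free(b) -> (freed b); heap: [0-4 ALLOC][5-8 FREE][9-14 ALLOC][15-30 FREE]
Op 5: d = malloc(8) -> d = 15; heap: [0-4 ALLOC][5-8 FREE][9-14 ALLOC][15-22 ALLOC][23-30 FREE]
Op 6: e = malloc(10) -> e = NULL; heap: [0-4 ALLOC][5-8 FREE][9-14 ALLOC][15-22 ALLOC][23-30 FREE]
Op 7: f = malloc(9) -> f = NULL; heap: [0-4 ALLOC][5-8 FREE][9-14 ALLOC][15-22 ALLOC][23-30 FREE]
Op 8: a = realloc(a, 13) -> NULL (a unchanged); heap: [0-4 ALLOC][5-8 FREE][9-14 ALLOC][15-22 ALLOC][23-30 FREE]
Free blocks: [4 8] total_free=12 largest=8 -> 100*(12-8)/12 = 400/12 ≈ 33.333 -> rounds to 33

Answer: 33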